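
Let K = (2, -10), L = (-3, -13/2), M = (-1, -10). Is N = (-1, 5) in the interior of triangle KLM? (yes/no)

Barycentric coordinates of N: (20/7, 30/7, -43/7).
The three coordinates are positive, positive, negative; a point is interior exactly when all three are positive.

no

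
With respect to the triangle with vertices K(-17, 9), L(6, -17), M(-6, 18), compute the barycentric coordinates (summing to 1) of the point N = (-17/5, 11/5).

Signed area of the reference triangle: [KLM] = ½·((-17)·(-17−18) + 6·(18−9) + (-6)·(9−(-17))) = ½·(595 + 54 − 156) = 493/2.
[NLM] = ½·((-17/5)·(-17−18) + 6·(18−(11/5)) + (-6)·(11/5−(-17))) = ½·(119 + 474/5 − 576/5) = 493/10, so the K-coordinate is (493/10)/(493/2) = 1/5.
[KNM] = ½·((-17)·(11/5−18) + (-17/5)·(18−9) + (-6)·(9−(11/5))) = ½·(1343/5 − 153/5 − 204/5) = 493/5, so the L-coordinate is 2/5.
[KLN] = ½·((-17)·(-17−(11/5)) + 6·(11/5−9) + (-17/5)·(9−(-17))) = ½·(1632/5 − 204/5 − 442/5) = 493/5, so the M-coordinate is 2/5.

(1/5, 2/5, 2/5)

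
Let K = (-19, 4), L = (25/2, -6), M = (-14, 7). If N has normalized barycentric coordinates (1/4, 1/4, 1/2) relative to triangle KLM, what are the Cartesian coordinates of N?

(-69/8, 3)

N = (1/4)·K + (1/4)·L + (1/2)·M.
x-coordinate: (1/4)·(-19) + (1/4)·(25/2) + (1/2)·(-14) = -69/8.
y-coordinate: (1/4)·4 + (1/4)·(-6) + (1/2)·7 = 3.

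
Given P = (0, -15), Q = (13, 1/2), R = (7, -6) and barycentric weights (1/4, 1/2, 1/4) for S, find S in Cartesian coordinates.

S = (1/4)·P + (1/2)·Q + (1/4)·R.
x-coordinate: (1/4)·0 + (1/2)·13 + (1/4)·7 = 33/4.
y-coordinate: (1/4)·(-15) + (1/2)·(1/2) + (1/4)·(-6) = -5.

(33/4, -5)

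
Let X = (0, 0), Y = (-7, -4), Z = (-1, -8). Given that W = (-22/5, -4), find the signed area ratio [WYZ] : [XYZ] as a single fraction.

1/5

[XYZ] = ½·(0·(-4−(-8)) + (-7)·(-8−0) + (-1)·(0−(-4))) = ½·(0 + 56 − 4) = 26.
[WYZ] = ½·((-22/5)·(-4−(-8)) + (-7)·(-8−(-4)) + (-1)·(-4−(-4))) = ½·(-88/5 + 28 + 0) = 26/5, so the ratio is (26/5)/26 = 1/5.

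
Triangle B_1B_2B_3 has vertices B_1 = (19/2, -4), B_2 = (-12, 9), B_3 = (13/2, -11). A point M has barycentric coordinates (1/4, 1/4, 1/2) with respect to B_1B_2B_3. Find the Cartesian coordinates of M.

(21/8, -17/4)

M = (1/4)·B_1 + (1/4)·B_2 + (1/2)·B_3.
x-coordinate: (1/4)·(19/2) + (1/4)·(-12) + (1/2)·(13/2) = 21/8.
y-coordinate: (1/4)·(-4) + (1/4)·9 + (1/2)·(-11) = -17/4.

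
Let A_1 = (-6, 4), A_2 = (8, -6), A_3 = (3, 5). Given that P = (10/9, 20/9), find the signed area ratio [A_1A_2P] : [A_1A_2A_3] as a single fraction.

4/9

[A_1A_2A_3] = ½·((-6)·(-6−5) + 8·(5−4) + 3·(4−(-6))) = ½·(66 + 8 + 30) = 52.
[A_1A_2P] = ½·((-6)·(-6−(20/9)) + 8·(20/9−4) + (10/9)·(4−(-6))) = ½·(148/3 − 128/9 + 100/9) = 208/9, so the ratio is (208/9)/52 = 4/9.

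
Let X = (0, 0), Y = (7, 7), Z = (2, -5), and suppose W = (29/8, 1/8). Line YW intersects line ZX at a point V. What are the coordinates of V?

(8/5, -4)

Barycentric coordinates of W with respect to XYZ: (1/8, 3/8, 1/2).
On side ZX the Y-coordinate is zero; dropping W's Y-weight 3/8 and renormalizing the remaining 1/2 : 1/8 gives weights 4/5, 1/5 on Z, X.
V = (4/5)·(2, -5) + (1/5)·(0, 0) = (8/5, -4).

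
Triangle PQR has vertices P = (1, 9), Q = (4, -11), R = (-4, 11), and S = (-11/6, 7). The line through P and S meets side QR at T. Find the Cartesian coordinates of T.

Barycentric coordinates of S with respect to PQR: (1/6, 1/6, 2/3).
On side QR the P-coordinate is zero; dropping S's P-weight 1/6 and renormalizing the remaining 1/6 : 2/3 gives weights 1/5, 4/5 on Q, R.
T = (1/5)·(4, -11) + (4/5)·(-4, 11) = (-12/5, 33/5).

(-12/5, 33/5)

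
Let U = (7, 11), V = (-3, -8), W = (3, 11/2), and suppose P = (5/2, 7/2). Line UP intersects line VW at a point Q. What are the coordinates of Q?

Barycentric coordinates of P with respect to UVW: (1/4, 1/4, 1/2).
On side VW the U-coordinate is zero; dropping P's U-weight 1/4 and renormalizing the remaining 1/4 : 1/2 gives weights 1/3, 2/3 on V, W.
Q = (1/3)·(-3, -8) + (2/3)·(3, 11/2) = (1, 1).

(1, 1)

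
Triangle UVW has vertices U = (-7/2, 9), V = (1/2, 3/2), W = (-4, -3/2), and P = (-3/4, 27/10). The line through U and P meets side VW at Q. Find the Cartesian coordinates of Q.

Barycentric coordinates of P with respect to UVW: (1/5, 7/10, 1/10).
On side VW the U-coordinate is zero; dropping P's U-weight 1/5 and renormalizing the remaining 7/10 : 1/10 gives weights 7/8, 1/8 on V, W.
Q = (7/8)·(1/2, 3/2) + (1/8)·(-4, -3/2) = (-1/16, 9/8).

(-1/16, 9/8)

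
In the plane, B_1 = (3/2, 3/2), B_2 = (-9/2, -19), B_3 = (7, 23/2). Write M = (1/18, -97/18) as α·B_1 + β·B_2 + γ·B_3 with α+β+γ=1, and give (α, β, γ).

Signed area of the reference triangle: [B_1B_2B_3] = ½·((3/2)·(-19−(23/2)) + (-9/2)·(23/2−(3/2)) + 7·(3/2−(-19))) = ½·(-183/4 − 45 + 287/2) = 211/8.
[MB_2B_3] = ½·((1/18)·(-19−(23/2)) + (-9/2)·(23/2−(-97/18)) + 7·(-97/18−(-19))) = ½·(-61/36 − 76 + 1715/18) = 211/24, so the B_1-coordinate is (211/24)/(211/8) = 1/3.
[B_1MB_3] = ½·((3/2)·(-97/18−(23/2)) + (1/18)·(23/2−(3/2)) + 7·(3/2−(-97/18))) = ½·(-76/3 + 5/9 + 434/9) = 211/18, so the B_2-coordinate is 4/9.
[B_1B_2M] = ½·((3/2)·(-19−(-97/18)) + (-9/2)·(-97/18−(3/2)) + (1/18)·(3/2−(-19))) = ½·(-245/12 + 31 + 41/36) = 211/36, so the B_3-coordinate is 2/9.
Check: 1/3 + 4/9 + 2/9 = 1.

(1/3, 4/9, 2/9)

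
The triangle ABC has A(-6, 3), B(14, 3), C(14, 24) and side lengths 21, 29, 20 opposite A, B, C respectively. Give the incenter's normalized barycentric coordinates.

(3/10, 29/70, 2/7)

The incenter has barycentric coordinates proportional to the opposite side lengths: (21 : 29 : 20).
Normalizing by 21+29+20 = 70 gives (3/10, 29/70, 2/7).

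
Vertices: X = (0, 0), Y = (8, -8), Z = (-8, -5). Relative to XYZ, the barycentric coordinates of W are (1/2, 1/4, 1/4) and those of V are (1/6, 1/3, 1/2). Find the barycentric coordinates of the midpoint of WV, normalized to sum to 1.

Since both coordinate triples sum to 1, the midpoint's barycentrics are the componentwise average.
(1/2+1/6)/2 = 1/3; similarly 7/24 and 3/8.

(1/3, 7/24, 3/8)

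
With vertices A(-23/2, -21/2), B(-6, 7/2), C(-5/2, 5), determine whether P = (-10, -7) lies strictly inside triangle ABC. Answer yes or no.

Barycentric coordinates of P: (123/163, 33/163, 7/163).
The three coordinates are positive, positive, positive; a point is interior exactly when all three are positive.

yes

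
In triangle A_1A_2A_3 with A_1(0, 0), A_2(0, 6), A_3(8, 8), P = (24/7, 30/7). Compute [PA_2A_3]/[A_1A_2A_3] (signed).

[A_1A_2A_3] = ½·(0·(6−8) + 0·(8−0) + 8·(0−6)) = ½·(0 + 0 − 48) = -24.
[PA_2A_3] = ½·((24/7)·(6−8) + 0·(8−(30/7)) + 8·(30/7−6)) = ½·(-48/7 + 0 − 96/7) = -72/7, so the ratio is (-72/7)/(-24) = 3/7.

3/7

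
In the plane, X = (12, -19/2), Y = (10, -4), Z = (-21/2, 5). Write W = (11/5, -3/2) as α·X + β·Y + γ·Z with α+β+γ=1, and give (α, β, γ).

(1/5, 2/5, 2/5)

Signed area of the reference triangle: [XYZ] = ½·(12·(-4−5) + 10·(5−(-19/2)) + (-21/2)·(-19/2−(-4))) = ½·(-108 + 145 + 231/4) = 379/8.
[WYZ] = ½·((11/5)·(-4−5) + 10·(5−(-3/2)) + (-21/2)·(-3/2−(-4))) = ½·(-99/5 + 65 − 105/4) = 379/40, so the X-coordinate is (379/40)/(379/8) = 1/5.
[XWZ] = ½·(12·(-3/2−5) + (11/5)·(5−(-19/2)) + (-21/2)·(-19/2−(-3/2))) = ½·(-78 + 319/10 + 84) = 379/20, so the Y-coordinate is 2/5.
[XYW] = ½·(12·(-4−(-3/2)) + 10·(-3/2−(-19/2)) + (11/5)·(-19/2−(-4))) = ½·(-30 + 80 − 121/10) = 379/20, so the Z-coordinate is 2/5.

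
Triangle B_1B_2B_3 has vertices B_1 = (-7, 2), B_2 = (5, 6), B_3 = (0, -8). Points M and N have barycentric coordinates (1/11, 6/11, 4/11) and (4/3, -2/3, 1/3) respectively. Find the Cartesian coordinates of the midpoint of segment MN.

(-349/66, -19/11)

Barycentric coordinates of the midpoint are the average: (47/66, -2/33, 23/66).
Converting: (47/66)·B_1 + (-2/33)·B_2 + (23/66)·B_3 = (-349/66, -19/11).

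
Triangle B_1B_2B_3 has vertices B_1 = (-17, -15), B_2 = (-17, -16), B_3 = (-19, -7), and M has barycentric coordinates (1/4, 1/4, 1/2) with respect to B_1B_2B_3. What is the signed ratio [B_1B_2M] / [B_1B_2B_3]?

The signed ratio [B_1B_2M]/[B_1B_2B_3] equals the barycentric coordinate of M at vertex B_3, which is 1/2.

1/2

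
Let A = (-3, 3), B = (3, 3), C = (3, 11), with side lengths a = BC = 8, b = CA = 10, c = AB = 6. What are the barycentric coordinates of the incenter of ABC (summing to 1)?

(1/3, 5/12, 1/4)

The incenter has barycentric coordinates proportional to the opposite side lengths: (8 : 10 : 6).
Normalizing by 8+10+6 = 24 gives (1/3, 5/12, 1/4).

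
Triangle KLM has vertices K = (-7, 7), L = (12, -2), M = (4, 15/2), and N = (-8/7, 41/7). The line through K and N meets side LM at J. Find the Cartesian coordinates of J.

(20/3, 13/3)

Barycentric coordinates of N with respect to KLM: (4/7, 1/7, 2/7).
On side LM the K-coordinate is zero; dropping N's K-weight 4/7 and renormalizing the remaining 1/7 : 2/7 gives weights 1/3, 2/3 on L, M.
J = (1/3)·(12, -2) + (2/3)·(4, 15/2) = (20/3, 13/3).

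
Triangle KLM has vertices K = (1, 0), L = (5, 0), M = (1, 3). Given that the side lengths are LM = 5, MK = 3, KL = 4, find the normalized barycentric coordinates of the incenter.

(5/12, 1/4, 1/3)

The incenter has barycentric coordinates proportional to the opposite side lengths: (5 : 3 : 4).
Normalizing by 5+3+4 = 12 gives (5/12, 1/4, 1/3).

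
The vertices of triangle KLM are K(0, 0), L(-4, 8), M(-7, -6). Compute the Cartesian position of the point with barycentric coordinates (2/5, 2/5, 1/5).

(-3, 2)

N = (2/5)·K + (2/5)·L + (1/5)·M.
x-coordinate: (2/5)·0 + (2/5)·(-4) + (1/5)·(-7) = -3.
y-coordinate: (2/5)·0 + (2/5)·8 + (1/5)·(-6) = 2.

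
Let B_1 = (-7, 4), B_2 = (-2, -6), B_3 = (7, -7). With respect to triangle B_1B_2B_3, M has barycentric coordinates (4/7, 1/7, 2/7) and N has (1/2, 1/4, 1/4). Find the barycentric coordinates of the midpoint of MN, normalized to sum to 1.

Since both coordinate triples sum to 1, the midpoint's barycentrics are the componentwise average.
(4/7+1/2)/2 = 15/28; similarly 11/56 and 15/56.

(15/28, 11/56, 15/56)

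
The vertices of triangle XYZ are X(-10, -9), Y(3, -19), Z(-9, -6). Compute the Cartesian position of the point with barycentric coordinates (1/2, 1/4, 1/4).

(-13/2, -43/4)

W = (1/2)·X + (1/4)·Y + (1/4)·Z.
x-coordinate: (1/2)·(-10) + (1/4)·3 + (1/4)·(-9) = -13/2.
y-coordinate: (1/2)·(-9) + (1/4)·(-19) + (1/4)·(-6) = -43/4.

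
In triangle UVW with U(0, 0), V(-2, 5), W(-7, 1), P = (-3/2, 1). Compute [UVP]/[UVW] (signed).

1/6

[UVW] = ½·(0·(5−1) + (-2)·(1−0) + (-7)·(0−5)) = ½·(0 − 2 + 35) = 33/2.
[UVP] = ½·(0·(5−1) + (-2)·(1−0) + (-3/2)·(0−5)) = ½·(0 − 2 + 15/2) = 11/4, so the ratio is (11/4)/(33/2) = 1/6.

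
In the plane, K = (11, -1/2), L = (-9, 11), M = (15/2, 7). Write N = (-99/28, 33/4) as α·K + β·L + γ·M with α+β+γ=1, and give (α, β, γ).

(3/14, 5/7, 1/14)

Signed area of the reference triangle: [KLM] = ½·(11·(11−7) + (-9)·(7−(-1/2)) + (15/2)·(-1/2−11)) = ½·(44 − 135/2 − 345/4) = -439/8.
[NLM] = ½·((-99/28)·(11−7) + (-9)·(7−(33/4)) + (15/2)·(33/4−11)) = ½·(-99/7 + 45/4 − 165/8) = -1317/112, so the K-coordinate is (-1317/112)/(-439/8) = 3/14.
[KNM] = ½·(11·(33/4−7) + (-99/28)·(7−(-1/2)) + (15/2)·(-1/2−(33/4))) = ½·(55/4 − 1485/56 − 525/8) = -2195/56, so the L-coordinate is 5/7.
[KLN] = ½·(11·(11−(33/4)) + (-9)·(33/4−(-1/2)) + (-99/28)·(-1/2−11)) = ½·(121/4 − 315/4 + 2277/56) = -439/112, so the M-coordinate is 1/14.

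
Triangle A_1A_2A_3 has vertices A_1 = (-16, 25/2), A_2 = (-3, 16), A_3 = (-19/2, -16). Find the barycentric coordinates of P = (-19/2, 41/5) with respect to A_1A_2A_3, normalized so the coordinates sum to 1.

(2/5, 2/5, 1/5)

Signed area of the reference triangle: [A_1A_2A_3] = ½·((-16)·(16−(-16)) + (-3)·(-16−(25/2)) + (-19/2)·(25/2−16)) = ½·(-512 + 171/2 + 133/4) = -1573/8.
[PA_2A_3] = ½·((-19/2)·(16−(-16)) + (-3)·(-16−(41/5)) + (-19/2)·(41/5−16)) = ½·(-304 + 363/5 + 741/10) = -1573/20, so the A_1-coordinate is (-1573/20)/(-1573/8) = 2/5.
[A_1PA_3] = ½·((-16)·(41/5−(-16)) + (-19/2)·(-16−(25/2)) + (-19/2)·(25/2−(41/5))) = ½·(-1936/5 + 1083/4 − 817/20) = -1573/20, so the A_2-coordinate is 2/5.
[A_1A_2P] = ½·((-16)·(16−(41/5)) + (-3)·(41/5−(25/2)) + (-19/2)·(25/2−16)) = ½·(-624/5 + 129/10 + 133/4) = -1573/40, so the A_3-coordinate is 1/5.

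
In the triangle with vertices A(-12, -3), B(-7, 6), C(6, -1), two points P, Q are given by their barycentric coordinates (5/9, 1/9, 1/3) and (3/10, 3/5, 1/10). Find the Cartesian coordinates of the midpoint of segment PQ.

(-569/90, 19/30)

Barycentric coordinates of the midpoint are the average: (77/180, 16/45, 13/60).
Converting: (77/180)·A + (16/45)·B + (13/60)·C = (-569/90, 19/30).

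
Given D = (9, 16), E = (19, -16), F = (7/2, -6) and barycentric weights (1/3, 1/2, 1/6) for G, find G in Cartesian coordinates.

(157/12, -11/3)

G = (1/3)·D + (1/2)·E + (1/6)·F.
x-coordinate: (1/3)·9 + (1/2)·19 + (1/6)·(7/2) = 157/12.
y-coordinate: (1/3)·16 + (1/2)·(-16) + (1/6)·(-6) = -11/3.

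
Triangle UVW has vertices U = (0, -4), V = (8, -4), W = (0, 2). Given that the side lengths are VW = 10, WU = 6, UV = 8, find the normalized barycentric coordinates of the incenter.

The incenter has barycentric coordinates proportional to the opposite side lengths: (10 : 6 : 8).
Normalizing by 10+6+8 = 24 gives (5/12, 1/4, 1/3).

(5/12, 1/4, 1/3)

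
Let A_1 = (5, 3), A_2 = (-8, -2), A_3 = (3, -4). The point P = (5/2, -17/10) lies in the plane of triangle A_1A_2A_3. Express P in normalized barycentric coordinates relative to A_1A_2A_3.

Signed area of the reference triangle: [A_1A_2A_3] = ½·(5·(-2−(-4)) + (-8)·(-4−3) + 3·(3−(-2))) = ½·(10 + 56 + 15) = 81/2.
[PA_2A_3] = ½·((5/2)·(-2−(-4)) + (-8)·(-4−(-17/10)) + 3·(-17/10−(-2))) = ½·(5 + 92/5 + 9/10) = 243/20, so the A_1-coordinate is (243/20)/(81/2) = 3/10.
[A_1PA_3] = ½·(5·(-17/10−(-4)) + (5/2)·(-4−3) + 3·(3−(-17/10))) = ½·(23/2 − 35/2 + 141/10) = 81/20, so the A_2-coordinate is 1/10.
[A_1A_2P] = ½·(5·(-2−(-17/10)) + (-8)·(-17/10−3) + (5/2)·(3−(-2))) = ½·(-3/2 + 188/5 + 25/2) = 243/10, so the A_3-coordinate is 3/5.

(3/10, 1/10, 3/5)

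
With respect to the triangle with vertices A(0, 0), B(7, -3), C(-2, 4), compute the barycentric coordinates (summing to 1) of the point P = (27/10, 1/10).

(1/10, 1/2, 2/5)

Signed area of the reference triangle: [ABC] = ½·(0·(-3−4) + 7·(4−0) + (-2)·(0−(-3))) = ½·(0 + 28 − 6) = 11.
[PBC] = ½·((27/10)·(-3−4) + 7·(4−(1/10)) + (-2)·(1/10−(-3))) = ½·(-189/10 + 273/10 − 31/5) = 11/10, so the A-coordinate is (11/10)/11 = 1/10.
[APC] = ½·(0·(1/10−4) + (27/10)·(4−0) + (-2)·(0−(1/10))) = ½·(0 + 54/5 + 1/5) = 11/2, so the B-coordinate is 1/2.
[ABP] = ½·(0·(-3−(1/10)) + 7·(1/10−0) + (27/10)·(0−(-3))) = ½·(0 + 7/10 + 81/10) = 22/5, so the C-coordinate is 2/5.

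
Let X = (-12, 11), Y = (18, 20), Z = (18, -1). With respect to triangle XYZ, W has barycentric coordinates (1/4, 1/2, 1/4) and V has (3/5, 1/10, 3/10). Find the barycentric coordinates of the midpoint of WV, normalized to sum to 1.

(17/40, 3/10, 11/40)

Since both coordinate triples sum to 1, the midpoint's barycentrics are the componentwise average.
(1/4+3/5)/2 = 17/40; similarly 3/10 and 11/40.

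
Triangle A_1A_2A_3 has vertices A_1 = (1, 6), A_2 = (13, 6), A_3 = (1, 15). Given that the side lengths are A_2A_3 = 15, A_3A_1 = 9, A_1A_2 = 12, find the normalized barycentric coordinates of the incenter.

The incenter has barycentric coordinates proportional to the opposite side lengths: (15 : 9 : 12).
Normalizing by 15+9+12 = 36 gives (5/12, 1/4, 1/3).

(5/12, 1/4, 1/3)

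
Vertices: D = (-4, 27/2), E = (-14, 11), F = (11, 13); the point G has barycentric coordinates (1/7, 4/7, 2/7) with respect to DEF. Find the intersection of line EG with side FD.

(6, 79/6)

Line EG meets FD where the E-coordinate vanishes; zeroing G's E-weight and renormalizing leaves F, D-weights 2/7 : 1/7 → (2/3, 1/3).
So H = (2/3)·F + (1/3)·D = (6, 79/6).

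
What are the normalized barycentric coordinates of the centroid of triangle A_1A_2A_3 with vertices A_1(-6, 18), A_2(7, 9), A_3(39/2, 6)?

(1/3, 1/3, 1/3)

The centroid is the average of the vertices, so each weight is 1/3.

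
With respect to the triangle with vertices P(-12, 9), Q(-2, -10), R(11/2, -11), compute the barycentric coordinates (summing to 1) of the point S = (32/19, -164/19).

(2/19, 5/19, 12/19)

Signed area of the reference triangle: [PQR] = ½·((-12)·(-10−(-11)) + (-2)·(-11−9) + (11/2)·(9−(-10))) = ½·(-12 + 40 + 209/2) = 265/4.
[SQR] = ½·((32/19)·(-10−(-11)) + (-2)·(-11−(-164/19)) + (11/2)·(-164/19−(-10))) = ½·(32/19 + 90/19 + 143/19) = 265/38, so the P-coordinate is (265/38)/(265/4) = 2/19.
[PSR] = ½·((-12)·(-164/19−(-11)) + (32/19)·(-11−9) + (11/2)·(9−(-164/19))) = ½·(-540/19 − 640/19 + 3685/38) = 1325/76, so the Q-coordinate is 5/19.
[PQS] = ½·((-12)·(-10−(-164/19)) + (-2)·(-164/19−9) + (32/19)·(9−(-10))) = ½·(312/19 + 670/19 + 32) = 795/19, so the R-coordinate is 12/19.
Check: 2/19 + 5/19 + 12/19 = 1.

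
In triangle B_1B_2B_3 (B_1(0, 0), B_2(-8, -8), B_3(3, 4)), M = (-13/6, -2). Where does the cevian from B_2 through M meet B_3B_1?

(3/4, 1)

Barycentric coordinates of M with respect to B_1B_2B_3: (1/2, 1/3, 1/6).
On side B_3B_1 the B_2-coordinate is zero; dropping M's B_2-weight 1/3 and renormalizing the remaining 1/6 : 1/2 gives weights 1/4, 3/4 on B_3, B_1.
N = (1/4)·(3, 4) + (3/4)·(0, 0) = (3/4, 1).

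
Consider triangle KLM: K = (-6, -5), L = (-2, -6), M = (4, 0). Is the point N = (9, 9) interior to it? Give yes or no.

no

Barycentric coordinates of N: (4/5, -13/6, 71/30).
The three coordinates are positive, negative, positive; a point is interior exactly when all three are positive.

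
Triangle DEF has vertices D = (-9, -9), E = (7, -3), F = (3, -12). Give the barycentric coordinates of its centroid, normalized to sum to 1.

(1/3, 1/3, 1/3)

The centroid is the average of the vertices, so each weight is 1/3.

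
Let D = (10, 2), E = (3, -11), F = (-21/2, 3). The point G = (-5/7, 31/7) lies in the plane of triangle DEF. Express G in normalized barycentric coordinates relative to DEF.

Signed area of the reference triangle: [DEF] = ½·(10·(-11−3) + 3·(3−2) + (-21/2)·(2−(-11))) = ½·(-140 + 3 − 273/2) = -547/4.
[GEF] = ½·((-5/7)·(-11−3) + 3·(3−(31/7)) + (-21/2)·(31/7−(-11))) = ½·(10 − 30/7 − 162) = -547/7, so the D-coordinate is (-547/7)/(-547/4) = 4/7.
[DGF] = ½·(10·(31/7−3) + (-5/7)·(3−2) + (-21/2)·(2−(31/7))) = ½·(100/7 − 5/7 + 51/2) = 547/28, so the E-coordinate is -1/7.
[DEG] = ½·(10·(-11−(31/7)) + 3·(31/7−2) + (-5/7)·(2−(-11))) = ½·(-1080/7 + 51/7 − 65/7) = -547/7, so the F-coordinate is 4/7.

(4/7, -1/7, 4/7)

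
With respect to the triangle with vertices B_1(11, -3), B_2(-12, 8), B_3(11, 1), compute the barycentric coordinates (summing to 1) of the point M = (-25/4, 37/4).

Signed area of the reference triangle: [B_1B_2B_3] = ½·(11·(8−1) + (-12)·(1−(-3)) + 11·(-3−8)) = ½·(77 − 48 − 121) = -46.
[MB_2B_3] = ½·((-25/4)·(8−1) + (-12)·(1−(37/4)) + 11·(37/4−8)) = ½·(-175/4 + 99 + 55/4) = 69/2, so the B_1-coordinate is (69/2)/(-46) = -3/4.
[B_1MB_3] = ½·(11·(37/4−1) + (-25/4)·(1−(-3)) + 11·(-3−(37/4))) = ½·(363/4 − 25 − 539/4) = -69/2, so the B_2-coordinate is 3/4.
[B_1B_2M] = ½·(11·(8−(37/4)) + (-12)·(37/4−(-3)) + (-25/4)·(-3−8)) = ½·(-55/4 − 147 + 275/4) = -46, so the B_3-coordinate is 1.
Check: -3/4 + 3/4 + 1 = 1.

(-3/4, 3/4, 1)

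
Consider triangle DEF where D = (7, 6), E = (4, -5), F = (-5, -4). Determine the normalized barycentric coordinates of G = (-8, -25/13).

Signed area of the reference triangle: [DEF] = ½·(7·(-5−(-4)) + 4·(-4−6) + (-5)·(6−(-5))) = ½·(-7 − 40 − 55) = -51.
[GEF] = ½·((-8)·(-5−(-4)) + 4·(-4−(-25/13)) + (-5)·(-25/13−(-5))) = ½·(8 − 108/13 − 200/13) = -102/13, so the D-coordinate is (-102/13)/(-51) = 2/13.
[DGF] = ½·(7·(-25/13−(-4)) + (-8)·(-4−6) + (-5)·(6−(-25/13))) = ½·(189/13 + 80 − 515/13) = 357/13, so the E-coordinate is -7/13.
[DEG] = ½·(7·(-5−(-25/13)) + 4·(-25/13−6) + (-8)·(6−(-5))) = ½·(-280/13 − 412/13 − 88) = -918/13, so the F-coordinate is 18/13.

(2/13, -7/13, 18/13)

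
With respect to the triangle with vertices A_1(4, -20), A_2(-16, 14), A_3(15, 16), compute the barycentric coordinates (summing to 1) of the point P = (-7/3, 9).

Signed area of the reference triangle: [A_1A_2A_3] = ½·(4·(14−16) + (-16)·(16−(-20)) + 15·(-20−14)) = ½·(-8 − 576 − 510) = -547.
[PA_2A_3] = ½·((-7/3)·(14−16) + (-16)·(16−9) + 15·(9−14)) = ½·(14/3 − 112 − 75) = -547/6, so the A_1-coordinate is (-547/6)/(-547) = 1/6.
[A_1PA_3] = ½·(4·(9−16) + (-7/3)·(16−(-20)) + 15·(-20−9)) = ½·(-28 − 84 − 435) = -547/2, so the A_2-coordinate is 1/2.
[A_1A_2P] = ½·(4·(14−9) + (-16)·(9−(-20)) + (-7/3)·(-20−14)) = ½·(20 − 464 + 238/3) = -547/3, so the A_3-coordinate is 1/3.

(1/6, 1/2, 1/3)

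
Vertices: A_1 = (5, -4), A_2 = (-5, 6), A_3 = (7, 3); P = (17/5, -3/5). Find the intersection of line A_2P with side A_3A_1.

Barycentric coordinates of P with respect to A_1A_2A_3: (3/5, 1/5, 1/5).
On side A_3A_1 the A_2-coordinate is zero; dropping P's A_2-weight 1/5 and renormalizing the remaining 1/5 : 3/5 gives weights 1/4, 3/4 on A_3, A_1.
Q = (1/4)·(7, 3) + (3/4)·(5, -4) = (11/2, -9/4).

(11/2, -9/4)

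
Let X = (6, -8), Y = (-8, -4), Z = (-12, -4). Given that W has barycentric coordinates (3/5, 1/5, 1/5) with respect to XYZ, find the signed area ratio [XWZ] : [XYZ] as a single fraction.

1/5

The signed ratio [XWZ]/[XYZ] equals the barycentric coordinate of W at vertex Y, which is 1/5.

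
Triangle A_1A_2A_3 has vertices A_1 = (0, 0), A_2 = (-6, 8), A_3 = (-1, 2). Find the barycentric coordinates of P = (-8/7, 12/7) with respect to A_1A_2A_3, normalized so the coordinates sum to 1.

Signed area of the reference triangle: [A_1A_2A_3] = ½·(0·(8−2) + (-6)·(2−0) + (-1)·(0−8)) = ½·(0 − 12 + 8) = -2.
[PA_2A_3] = ½·((-8/7)·(8−2) + (-6)·(2−(12/7)) + (-1)·(12/7−8)) = ½·(-48/7 − 12/7 + 44/7) = -8/7, so the A_1-coordinate is (-8/7)/(-2) = 4/7.
[A_1PA_3] = ½·(0·(12/7−2) + (-8/7)·(2−0) + (-1)·(0−(12/7))) = ½·(0 − 16/7 + 12/7) = -2/7, so the A_2-coordinate is 1/7.
[A_1A_2P] = ½·(0·(8−(12/7)) + (-6)·(12/7−0) + (-8/7)·(0−8)) = ½·(0 − 72/7 + 64/7) = -4/7, so the A_3-coordinate is 2/7.

(4/7, 1/7, 2/7)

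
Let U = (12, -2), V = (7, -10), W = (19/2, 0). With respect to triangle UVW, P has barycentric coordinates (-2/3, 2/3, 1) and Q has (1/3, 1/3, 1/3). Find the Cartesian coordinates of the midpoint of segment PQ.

Barycentric coordinates of the midpoint are the average: (-1/6, 1/2, 2/3).
Converting: (-1/6)·U + (1/2)·V + (2/3)·W = (47/6, -14/3).

(47/6, -14/3)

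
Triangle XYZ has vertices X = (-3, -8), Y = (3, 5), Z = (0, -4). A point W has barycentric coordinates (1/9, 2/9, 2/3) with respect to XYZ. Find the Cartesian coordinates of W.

(1/3, -22/9)

W = (1/9)·X + (2/9)·Y + (2/3)·Z.
x-coordinate: (1/9)·(-3) + (2/9)·3 + (2/3)·0 = 1/3.
y-coordinate: (1/9)·(-8) + (2/9)·5 + (2/3)·(-4) = -22/9.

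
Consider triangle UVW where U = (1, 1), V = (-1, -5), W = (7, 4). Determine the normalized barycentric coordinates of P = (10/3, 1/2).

Signed area of the reference triangle: [UVW] = ½·(1·(-5−4) + (-1)·(4−1) + 7·(1−(-5))) = ½·(-9 − 3 + 42) = 15.
[PVW] = ½·((10/3)·(-5−4) + (-1)·(4−(1/2)) + 7·(1/2−(-5))) = ½·(-30 − 7/2 + 77/2) = 5/2, so the U-coordinate is (5/2)/15 = 1/6.
[UPW] = ½·(1·(1/2−4) + (10/3)·(4−1) + 7·(1−(1/2))) = ½·(-7/2 + 10 + 7/2) = 5, so the V-coordinate is 1/3.
[UVP] = ½·(1·(-5−(1/2)) + (-1)·(1/2−1) + (10/3)·(1−(-5))) = ½·(-11/2 + 1/2 + 20) = 15/2, so the W-coordinate is 1/2.
Check: 1/6 + 1/3 + 1/2 = 1.

(1/6, 1/3, 1/2)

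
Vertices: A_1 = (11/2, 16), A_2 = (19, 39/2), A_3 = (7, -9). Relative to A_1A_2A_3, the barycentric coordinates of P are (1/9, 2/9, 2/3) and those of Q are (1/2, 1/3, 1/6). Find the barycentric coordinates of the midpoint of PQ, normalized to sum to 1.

Since both coordinate triples sum to 1, the midpoint's barycentrics are the componentwise average.
(1/9+1/2)/2 = 11/36; similarly 5/18 and 5/12.

(11/36, 5/18, 5/12)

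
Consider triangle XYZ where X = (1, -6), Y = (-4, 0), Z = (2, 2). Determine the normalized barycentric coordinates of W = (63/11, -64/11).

Signed area of the reference triangle: [XYZ] = ½·(1·(0−2) + (-4)·(2−(-6)) + 2·(-6−0)) = ½·(-2 − 32 − 12) = -23.
[WYZ] = ½·((63/11)·(0−2) + (-4)·(2−(-64/11)) + 2·(-64/11−0)) = ½·(-126/11 − 344/11 − 128/11) = -299/11, so the X-coordinate is (-299/11)/(-23) = 13/11.
[XWZ] = ½·(1·(-64/11−2) + (63/11)·(2−(-6)) + 2·(-6−(-64/11))) = ½·(-86/11 + 504/11 − 4/11) = 207/11, so the Y-coordinate is -9/11.
[XYW] = ½·(1·(0−(-64/11)) + (-4)·(-64/11−(-6)) + (63/11)·(-6−0)) = ½·(64/11 − 8/11 − 378/11) = -161/11, so the Z-coordinate is 7/11.
Check: 13/11 − 9/11 + 7/11 = 1.

(13/11, -9/11, 7/11)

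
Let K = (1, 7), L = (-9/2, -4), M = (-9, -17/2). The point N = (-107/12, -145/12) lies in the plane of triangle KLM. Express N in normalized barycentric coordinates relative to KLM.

(-2/3, 3/2, 1/6)

Signed area of the reference triangle: [KLM] = ½·(1·(-4−(-17/2)) + (-9/2)·(-17/2−7) + (-9)·(7−(-4))) = ½·(9/2 + 279/4 − 99) = -99/8.
[NLM] = ½·((-107/12)·(-4−(-17/2)) + (-9/2)·(-17/2−(-145/12)) + (-9)·(-145/12−(-4))) = ½·(-321/8 − 129/8 + 291/4) = 33/4, so the K-coordinate is (33/4)/(-99/8) = -2/3.
[KNM] = ½·(1·(-145/12−(-17/2)) + (-107/12)·(-17/2−7) + (-9)·(7−(-145/12))) = ½·(-43/12 + 3317/24 − 687/4) = -297/16, so the L-coordinate is 3/2.
[KLN] = ½·(1·(-4−(-145/12)) + (-9/2)·(-145/12−7) + (-107/12)·(7−(-4))) = ½·(97/12 + 687/8 − 1177/12) = -33/16, so the M-coordinate is 1/6.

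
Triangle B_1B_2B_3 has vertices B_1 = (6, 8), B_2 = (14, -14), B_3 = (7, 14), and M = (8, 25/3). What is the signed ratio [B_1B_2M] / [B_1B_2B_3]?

2/3

[B_1B_2B_3] = ½·(6·(-14−14) + 14·(14−8) + 7·(8−(-14))) = ½·(-168 + 84 + 154) = 35.
[B_1B_2M] = ½·(6·(-14−(25/3)) + 14·(25/3−8) + 8·(8−(-14))) = ½·(-134 + 14/3 + 176) = 70/3, so the ratio is (70/3)/35 = 2/3.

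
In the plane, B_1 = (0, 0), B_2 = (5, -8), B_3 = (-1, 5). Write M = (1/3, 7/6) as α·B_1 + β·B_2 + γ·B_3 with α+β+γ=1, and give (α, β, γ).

(1/3, 1/6, 1/2)

Signed area of the reference triangle: [B_1B_2B_3] = ½·(0·(-8−5) + 5·(5−0) + (-1)·(0−(-8))) = ½·(0 + 25 − 8) = 17/2.
[MB_2B_3] = ½·((1/3)·(-8−5) + 5·(5−(7/6)) + (-1)·(7/6−(-8))) = ½·(-13/3 + 115/6 − 55/6) = 17/6, so the B_1-coordinate is (17/6)/(17/2) = 1/3.
[B_1MB_3] = ½·(0·(7/6−5) + (1/3)·(5−0) + (-1)·(0−(7/6))) = ½·(0 + 5/3 + 7/6) = 17/12, so the B_2-coordinate is 1/6.
[B_1B_2M] = ½·(0·(-8−(7/6)) + 5·(7/6−0) + (1/3)·(0−(-8))) = ½·(0 + 35/6 + 8/3) = 17/4, so the B_3-coordinate is 1/2.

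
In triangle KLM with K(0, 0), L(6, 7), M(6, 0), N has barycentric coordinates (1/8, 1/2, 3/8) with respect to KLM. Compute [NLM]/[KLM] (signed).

The signed ratio [NLM]/[KLM] equals the barycentric coordinate of N at vertex K, which is 1/8.

1/8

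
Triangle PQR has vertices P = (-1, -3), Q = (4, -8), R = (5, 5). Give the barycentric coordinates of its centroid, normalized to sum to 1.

The centroid is the average of the vertices, so each weight is 1/3.

(1/3, 1/3, 1/3)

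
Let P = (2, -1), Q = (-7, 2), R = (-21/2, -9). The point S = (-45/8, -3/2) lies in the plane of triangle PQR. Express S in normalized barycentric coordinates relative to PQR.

(1/4, 1/2, 1/4)

Signed area of the reference triangle: [PQR] = ½·(2·(2−(-9)) + (-7)·(-9−(-1)) + (-21/2)·(-1−2)) = ½·(22 + 56 + 63/2) = 219/4.
[SQR] = ½·((-45/8)·(2−(-9)) + (-7)·(-9−(-3/2)) + (-21/2)·(-3/2−2)) = ½·(-495/8 + 105/2 + 147/4) = 219/16, so the P-coordinate is (219/16)/(219/4) = 1/4.
[PSR] = ½·(2·(-3/2−(-9)) + (-45/8)·(-9−(-1)) + (-21/2)·(-1−(-3/2))) = ½·(15 + 45 − 21/4) = 219/8, so the Q-coordinate is 1/2.
[PQS] = ½·(2·(2−(-3/2)) + (-7)·(-3/2−(-1)) + (-45/8)·(-1−2)) = ½·(7 + 7/2 + 135/8) = 219/16, so the R-coordinate is 1/4.
Check: 1/4 + 1/2 + 1/4 = 1.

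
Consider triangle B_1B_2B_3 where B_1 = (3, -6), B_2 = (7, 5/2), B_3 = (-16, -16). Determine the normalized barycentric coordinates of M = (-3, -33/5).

(1/5, 2/5, 2/5)

Signed area of the reference triangle: [B_1B_2B_3] = ½·(3·(5/2−(-16)) + 7·(-16−(-6)) + (-16)·(-6−(5/2))) = ½·(111/2 − 70 + 136) = 243/4.
[MB_2B_3] = ½·((-3)·(5/2−(-16)) + 7·(-16−(-33/5)) + (-16)·(-33/5−(5/2))) = ½·(-111/2 − 329/5 + 728/5) = 243/20, so the B_1-coordinate is (243/20)/(243/4) = 1/5.
[B_1MB_3] = ½·(3·(-33/5−(-16)) + (-3)·(-16−(-6)) + (-16)·(-6−(-33/5))) = ½·(141/5 + 30 − 48/5) = 243/10, so the B_2-coordinate is 2/5.
[B_1B_2M] = ½·(3·(5/2−(-33/5)) + 7·(-33/5−(-6)) + (-3)·(-6−(5/2))) = ½·(273/10 − 21/5 + 51/2) = 243/10, so the B_3-coordinate is 2/5.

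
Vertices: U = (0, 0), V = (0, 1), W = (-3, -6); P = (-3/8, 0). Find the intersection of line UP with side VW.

Barycentric coordinates of P with respect to UVW: (1/8, 3/4, 1/8).
On side VW the U-coordinate is zero; dropping P's U-weight 1/8 and renormalizing the remaining 3/4 : 1/8 gives weights 6/7, 1/7 on V, W.
Q = (6/7)·(0, 1) + (1/7)·(-3, -6) = (-3/7, 0).

(-3/7, 0)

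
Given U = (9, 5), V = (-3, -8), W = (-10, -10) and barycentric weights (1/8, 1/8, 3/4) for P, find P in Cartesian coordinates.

P = (1/8)·U + (1/8)·V + (3/4)·W.
x-coordinate: (1/8)·9 + (1/8)·(-3) + (3/4)·(-10) = -27/4.
y-coordinate: (1/8)·5 + (1/8)·(-8) + (3/4)·(-10) = -63/8.

(-27/4, -63/8)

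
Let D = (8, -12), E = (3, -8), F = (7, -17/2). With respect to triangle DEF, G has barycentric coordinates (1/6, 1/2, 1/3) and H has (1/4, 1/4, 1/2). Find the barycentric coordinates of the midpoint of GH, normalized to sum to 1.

(5/24, 3/8, 5/12)

Since both coordinate triples sum to 1, the midpoint's barycentrics are the componentwise average.
(1/6+1/4)/2 = 5/24; similarly 3/8 and 5/12.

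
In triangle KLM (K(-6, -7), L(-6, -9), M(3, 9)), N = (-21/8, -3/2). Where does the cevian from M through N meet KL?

(-6, -39/5)

Barycentric coordinates of N with respect to KLM: (3/8, 1/4, 3/8).
On side KL the M-coordinate is zero; dropping N's M-weight 3/8 and renormalizing the remaining 3/8 : 1/4 gives weights 3/5, 2/5 on K, L.
J = (3/5)·(-6, -7) + (2/5)·(-6, -9) = (-6, -39/5).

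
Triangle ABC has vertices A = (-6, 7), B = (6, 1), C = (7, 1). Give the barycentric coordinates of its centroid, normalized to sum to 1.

The centroid is the average of the vertices, so each weight is 1/3.

(1/3, 1/3, 1/3)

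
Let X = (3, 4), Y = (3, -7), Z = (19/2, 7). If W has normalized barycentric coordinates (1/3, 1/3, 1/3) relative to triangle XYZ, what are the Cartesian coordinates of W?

(31/6, 4/3)

W = (1/3)·X + (1/3)·Y + (1/3)·Z.
x-coordinate: (1/3)·3 + (1/3)·3 + (1/3)·(19/2) = 31/6.
y-coordinate: (1/3)·4 + (1/3)·(-7) + (1/3)·7 = 4/3.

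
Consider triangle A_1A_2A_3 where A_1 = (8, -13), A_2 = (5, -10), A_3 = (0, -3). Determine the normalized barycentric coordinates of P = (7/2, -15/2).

(1/3, 1/6, 1/2)

Signed area of the reference triangle: [A_1A_2A_3] = ½·(8·(-10−(-3)) + 5·(-3−(-13)) + 0·(-13−(-10))) = ½·(-56 + 50 + 0) = -3.
[PA_2A_3] = ½·((7/2)·(-10−(-3)) + 5·(-3−(-15/2)) + 0·(-15/2−(-10))) = ½·(-49/2 + 45/2 + 0) = -1, so the A_1-coordinate is (-1)/(-3) = 1/3.
[A_1PA_3] = ½·(8·(-15/2−(-3)) + (7/2)·(-3−(-13)) + 0·(-13−(-15/2))) = ½·(-36 + 35 + 0) = -1/2, so the A_2-coordinate is 1/6.
[A_1A_2P] = ½·(8·(-10−(-15/2)) + 5·(-15/2−(-13)) + (7/2)·(-13−(-10))) = ½·(-20 + 55/2 − 21/2) = -3/2, so the A_3-coordinate is 1/2.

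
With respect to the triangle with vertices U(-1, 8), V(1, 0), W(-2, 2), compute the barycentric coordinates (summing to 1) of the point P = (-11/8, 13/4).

(1/4, 1/8, 5/8)

Signed area of the reference triangle: [UVW] = ½·((-1)·(0−2) + 1·(2−8) + (-2)·(8−0)) = ½·(2 − 6 − 16) = -10.
[PVW] = ½·((-11/8)·(0−2) + 1·(2−(13/4)) + (-2)·(13/4−0)) = ½·(11/4 − 5/4 − 13/2) = -5/2, so the U-coordinate is (-5/2)/(-10) = 1/4.
[UPW] = ½·((-1)·(13/4−2) + (-11/8)·(2−8) + (-2)·(8−(13/4))) = ½·(-5/4 + 33/4 − 19/2) = -5/4, so the V-coordinate is 1/8.
[UVP] = ½·((-1)·(0−(13/4)) + 1·(13/4−8) + (-11/8)·(8−0)) = ½·(13/4 − 19/4 − 11) = -25/4, so the W-coordinate is 5/8.
Check: 1/4 + 1/8 + 5/8 = 1.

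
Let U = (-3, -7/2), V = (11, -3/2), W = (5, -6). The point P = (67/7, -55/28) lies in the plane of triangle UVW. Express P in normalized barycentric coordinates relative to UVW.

(1/14, 6/7, 1/14)

Signed area of the reference triangle: [UVW] = ½·((-3)·(-3/2−(-6)) + 11·(-6−(-7/2)) + 5·(-7/2−(-3/2))) = ½·(-27/2 − 55/2 − 10) = -51/2.
[PVW] = ½·((67/7)·(-3/2−(-6)) + 11·(-6−(-55/28)) + 5·(-55/28−(-3/2))) = ½·(603/14 − 1243/28 − 65/28) = -51/28, so the U-coordinate is (-51/28)/(-51/2) = 1/14.
[UPW] = ½·((-3)·(-55/28−(-6)) + (67/7)·(-6−(-7/2)) + 5·(-7/2−(-55/28))) = ½·(-339/28 − 335/14 − 215/28) = -153/7, so the V-coordinate is 6/7.
[UVP] = ½·((-3)·(-3/2−(-55/28)) + 11·(-55/28−(-7/2)) + (67/7)·(-7/2−(-3/2))) = ½·(-39/28 + 473/28 − 134/7) = -51/28, so the W-coordinate is 1/14.
Check: 1/14 + 6/7 + 1/14 = 1.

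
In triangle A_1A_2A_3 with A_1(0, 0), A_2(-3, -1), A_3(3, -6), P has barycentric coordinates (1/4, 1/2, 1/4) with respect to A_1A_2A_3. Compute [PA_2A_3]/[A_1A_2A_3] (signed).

The signed ratio [PA_2A_3]/[A_1A_2A_3] equals the barycentric coordinate of P at vertex A_1, which is 1/4.

1/4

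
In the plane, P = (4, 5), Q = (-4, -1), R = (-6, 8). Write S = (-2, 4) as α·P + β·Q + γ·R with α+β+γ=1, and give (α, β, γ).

(1/3, 1/3, 1/3)

Signed area of the reference triangle: [PQR] = ½·(4·(-1−8) + (-4)·(8−5) + (-6)·(5−(-1))) = ½·(-36 − 12 − 36) = -42.
[SQR] = ½·((-2)·(-1−8) + (-4)·(8−4) + (-6)·(4−(-1))) = ½·(18 − 16 − 30) = -14, so the P-coordinate is (-14)/(-42) = 1/3.
[PSR] = ½·(4·(4−8) + (-2)·(8−5) + (-6)·(5−4)) = ½·(-16 − 6 − 6) = -14, so the Q-coordinate is 1/3.
[PQS] = ½·(4·(-1−4) + (-4)·(4−5) + (-2)·(5−(-1))) = ½·(-20 + 4 − 12) = -14, so the R-coordinate is 1/3.
Check: 1/3 + 1/3 + 1/3 = 1.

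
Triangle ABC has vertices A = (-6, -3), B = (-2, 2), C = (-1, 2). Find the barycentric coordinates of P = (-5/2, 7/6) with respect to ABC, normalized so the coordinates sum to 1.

(1/6, 2/3, 1/6)

Signed area of the reference triangle: [ABC] = ½·((-6)·(2−2) + (-2)·(2−(-3)) + (-1)·(-3−2)) = ½·(0 − 10 + 5) = -5/2.
[PBC] = ½·((-5/2)·(2−2) + (-2)·(2−(7/6)) + (-1)·(7/6−2)) = ½·(0 − 5/3 + 5/6) = -5/12, so the A-coordinate is (-5/12)/(-5/2) = 1/6.
[APC] = ½·((-6)·(7/6−2) + (-5/2)·(2−(-3)) + (-1)·(-3−(7/6))) = ½·(5 − 25/2 + 25/6) = -5/3, so the B-coordinate is 2/3.
[ABP] = ½·((-6)·(2−(7/6)) + (-2)·(7/6−(-3)) + (-5/2)·(-3−2)) = ½·(-5 − 25/3 + 25/2) = -5/12, so the C-coordinate is 1/6.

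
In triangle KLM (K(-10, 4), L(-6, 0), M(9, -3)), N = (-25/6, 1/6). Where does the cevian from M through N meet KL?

Barycentric coordinates of N with respect to KLM: (1/6, 2/3, 1/6).
On side KL the M-coordinate is zero; dropping N's M-weight 1/6 and renormalizing the remaining 1/6 : 2/3 gives weights 1/5, 4/5 on K, L.
J = (1/5)·(-10, 4) + (4/5)·(-6, 0) = (-34/5, 4/5).

(-34/5, 4/5)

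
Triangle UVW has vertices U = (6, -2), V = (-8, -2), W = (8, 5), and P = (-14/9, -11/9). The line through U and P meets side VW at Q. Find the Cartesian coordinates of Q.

(-16/3, -5/6)

Barycentric coordinates of P with respect to UVW: (1/3, 5/9, 1/9).
On side VW the U-coordinate is zero; dropping P's U-weight 1/3 and renormalizing the remaining 5/9 : 1/9 gives weights 5/6, 1/6 on V, W.
Q = (5/6)·(-8, -2) + (1/6)·(8, 5) = (-16/3, -5/6).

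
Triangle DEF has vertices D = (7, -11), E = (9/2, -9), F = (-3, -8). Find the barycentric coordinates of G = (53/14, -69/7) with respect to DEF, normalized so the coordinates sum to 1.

(4/7, 1/7, 2/7)

Signed area of the reference triangle: [DEF] = ½·(7·(-9−(-8)) + (9/2)·(-8−(-11)) + (-3)·(-11−(-9))) = ½·(-7 + 27/2 + 6) = 25/4.
[GEF] = ½·((53/14)·(-9−(-8)) + (9/2)·(-8−(-69/7)) + (-3)·(-69/7−(-9))) = ½·(-53/14 + 117/14 + 18/7) = 25/7, so the D-coordinate is (25/7)/(25/4) = 4/7.
[DGF] = ½·(7·(-69/7−(-8)) + (53/14)·(-8−(-11)) + (-3)·(-11−(-69/7))) = ½·(-13 + 159/14 + 24/7) = 25/28, so the E-coordinate is 1/7.
[DEG] = ½·(7·(-9−(-69/7)) + (9/2)·(-69/7−(-11)) + (53/14)·(-11−(-9))) = ½·(6 + 36/7 − 53/7) = 25/14, so the F-coordinate is 2/7.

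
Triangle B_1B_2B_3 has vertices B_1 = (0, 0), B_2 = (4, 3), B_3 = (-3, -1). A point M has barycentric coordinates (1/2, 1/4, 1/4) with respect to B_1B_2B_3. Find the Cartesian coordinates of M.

M = (1/2)·B_1 + (1/4)·B_2 + (1/4)·B_3.
x-coordinate: (1/2)·0 + (1/4)·4 + (1/4)·(-3) = 1/4.
y-coordinate: (1/2)·0 + (1/4)·3 + (1/4)·(-1) = 1/2.

(1/4, 1/2)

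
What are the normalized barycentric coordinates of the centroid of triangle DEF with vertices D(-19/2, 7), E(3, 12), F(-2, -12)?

(1/3, 1/3, 1/3)

The centroid is the average of the vertices, so each weight is 1/3.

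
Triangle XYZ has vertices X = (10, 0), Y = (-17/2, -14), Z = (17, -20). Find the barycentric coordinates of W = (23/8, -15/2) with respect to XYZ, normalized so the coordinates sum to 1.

Signed area of the reference triangle: [XYZ] = ½·(10·(-14−(-20)) + (-17/2)·(-20−0) + 17·(0−(-14))) = ½·(60 + 170 + 238) = 234.
[WYZ] = ½·((23/8)·(-14−(-20)) + (-17/2)·(-20−(-15/2)) + 17·(-15/2−(-14))) = ½·(69/4 + 425/4 + 221/2) = 117, so the X-coordinate is 117/234 = 1/2.
[XWZ] = ½·(10·(-15/2−(-20)) + (23/8)·(-20−0) + 17·(0−(-15/2))) = ½·(125 − 115/2 + 255/2) = 195/2, so the Y-coordinate is 5/12.
[XYW] = ½·(10·(-14−(-15/2)) + (-17/2)·(-15/2−0) + (23/8)·(0−(-14))) = ½·(-65 + 255/4 + 161/4) = 39/2, so the Z-coordinate is 1/12.

(1/2, 5/12, 1/12)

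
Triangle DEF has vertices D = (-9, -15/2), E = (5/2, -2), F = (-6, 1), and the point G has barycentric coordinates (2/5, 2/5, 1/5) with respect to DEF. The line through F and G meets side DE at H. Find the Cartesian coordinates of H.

Line FG meets DE where the F-coordinate vanishes; zeroing G's F-weight and renormalizing leaves D, E-weights 2/5 : 2/5 → (1/2, 1/2).
So H = (1/2)·D + (1/2)·E = (-13/4, -19/4).

(-13/4, -19/4)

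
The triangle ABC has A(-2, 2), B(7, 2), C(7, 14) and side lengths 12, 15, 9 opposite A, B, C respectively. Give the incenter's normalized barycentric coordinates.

(1/3, 5/12, 1/4)

The incenter has barycentric coordinates proportional to the opposite side lengths: (12 : 15 : 9).
Normalizing by 12+15+9 = 36 gives (1/3, 5/12, 1/4).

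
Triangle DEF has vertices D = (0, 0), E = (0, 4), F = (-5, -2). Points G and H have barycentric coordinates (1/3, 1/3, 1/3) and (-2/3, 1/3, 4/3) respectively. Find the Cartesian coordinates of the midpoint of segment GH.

(-25/6, -1/3)

Barycentric coordinates of the midpoint are the average: (-1/6, 1/3, 5/6).
Converting: (-1/6)·D + (1/3)·E + (5/6)·F = (-25/6, -1/3).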